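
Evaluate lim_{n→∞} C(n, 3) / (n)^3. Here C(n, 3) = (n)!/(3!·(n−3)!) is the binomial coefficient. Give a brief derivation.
lim = 1/3! = 1/6

With N = n → ∞: C(N, 3) / N^3 = [N(N−1)…(N−2)] / (3! · N^3) = (1/3!) · 1 · (1 − 1/n) · (1 − 2/n). Each factor → 1 as N → ∞, so the limit is 1/3! = 1/6.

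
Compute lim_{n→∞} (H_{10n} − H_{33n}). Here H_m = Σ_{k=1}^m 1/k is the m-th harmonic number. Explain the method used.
lim = ln(10/33)

Euler-Maclaurin gives H_m = ln m + γ + 1/(2m) + O(1/m^2). The γ and O(1/m) terms cancel in the difference:
  H_{10n} − H_{33n} = ln(10n) − ln(33n) + O(1/n) = ln(10/33) + O(1/n).
Hence the limit is ln(10/33).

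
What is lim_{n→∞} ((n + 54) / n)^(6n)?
lim = e^324

Rewrite as (1 + 54/n)^(6n). By the standard limit (1 + x/n)^n → e^x, we have (1 + 54/n)^n → e^54, and raising to the 6th power gives e^324.
More precisely, ln[(1 + 54/n)^(6n)] = 6n · ln(1 + 54/n) = 6n · (54/n + O(1/n^2)) = 324 + O(1/n) → 324.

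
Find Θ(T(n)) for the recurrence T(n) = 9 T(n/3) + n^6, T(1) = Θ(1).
T(n) = Θ(n^6)

log_3 9 ≈ 2.000. f(n) = n^6 dominates n^(log_3 9) since 6 > 2.000, and the regularity condition a·f(n/b) = 9·(n/3)^6 = (9/729)·n^6 ≤ c·f(n) holds with c = 9/729 ≈ 0.0123 < 1. So this is Case 3: T(n) = Θ(f(n)) = Θ(n^6).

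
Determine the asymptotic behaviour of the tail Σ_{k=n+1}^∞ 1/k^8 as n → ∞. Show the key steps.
Σ_{k>n} 1/k^8 ~ 1/(7 · n^7)

Compare to the integral: ∫_{n}^∞ x^(−8) dx = [−x^(−7)/7]_{n}^∞ = 1/((8−1)·n^7). Euler-Maclaurin then gives
  Σ_{k>n} 1/k^8 = ∫_{n}^∞ dx/x^8 − 1/(2·n^8) + O(1/n^9).
(Equivalently this is ζ(8) − Σ_{k≤n} 1/k^8.)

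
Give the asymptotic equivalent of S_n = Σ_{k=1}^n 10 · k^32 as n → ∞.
S_n ~ 10 · n^33 / 33

By integral comparison (Euler-Maclaurin), Σ_{k=1}^n 10 · k^32 = 10 · ∫_0^n x^32 dx + O(n^32) = 10 · n^33/33 + O(n^32). (Equivalently, Faulhaber's formula gives the same leading term.)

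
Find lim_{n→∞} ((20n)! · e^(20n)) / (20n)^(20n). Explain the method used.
lim = ∞

Stirling: (20n)! ~ sqrt(2π·20n) · (20n/e)^(20n). Hence
  (20n)! · e^(20n) / (20n)^(20n) ~ sqrt(2π·20n) = sqrt(2π·20) · sqrt(n) → ∞.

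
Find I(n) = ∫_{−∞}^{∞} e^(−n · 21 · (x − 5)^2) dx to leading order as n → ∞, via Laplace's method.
I(n) = sqrt(π/(21n))

Here φ(x) = 21 · (x − 5)^2 has its unique minimum at x* = 5 with φ(x*) = 0 and φ''(x*) = 42. Laplace's method gives
  I(n) ~ e^(−n φ(x*)) · sqrt(2π / (n · φ''(x*))) = sqrt(2π / (42n)) = sqrt(π/(21n)).
This is exact: substituting u = (x − 5)·sqrt(21n) gives I(n) = (1/sqrt(21n)) ∫_{−∞}^{∞} e^(−u^2) du = sqrt(π/(21n)).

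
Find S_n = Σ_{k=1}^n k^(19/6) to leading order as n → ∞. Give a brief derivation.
S_n ~ (6/25) · n^(25/6)

Integral comparison: Σ_{k=1}^n k^(19/6) = ∫_0^n x^(19/6) dx + O(n^(19/6)). The integral is n^(1 + 19/6) / (1 + 19/6) = n^((19+6)/6) / ((19+6)/6) = (6/25) · n^(25/6).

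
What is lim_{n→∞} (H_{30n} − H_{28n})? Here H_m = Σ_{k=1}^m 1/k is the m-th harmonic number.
lim = ln(30/28) = ln(15/14)

Euler-Maclaurin gives H_m = ln m + γ + 1/(2m) + O(1/m^2). The γ and O(1/m) terms cancel in the difference:
  H_{30n} − H_{28n} = ln(30n) − ln(28n) + O(1/n) = ln(30/28) + O(1/n).
Hence the limit is ln(30/28) = ln(15/14).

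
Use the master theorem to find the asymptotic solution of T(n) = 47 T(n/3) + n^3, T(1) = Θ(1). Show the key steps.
T(n) = Θ(n^(log_3 47))

Master theorem: compare f(n) = n^3 to n^(log_3 47) where log_3 47 ≈ 3.505. Since 3 < log_3 47, we have f(n) = O(n^(log_3 47 − ε)) for some ε > 0 — Case 1. Hence T(n) = Θ(n^(log_3 47)).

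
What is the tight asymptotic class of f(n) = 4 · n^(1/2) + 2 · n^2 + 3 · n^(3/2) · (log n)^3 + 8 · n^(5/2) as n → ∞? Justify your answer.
f(n) ∈ Θ(n^(5/2))

Compare the terms by growth order. For large n, n^a · (log n)^b dominates n^a' · (log n)^b' iff a > a', or (a = a' and b > b'). Ranking the 4 terms shows the dominant one is 8 · n^(5/2). Hence f(n) ∈ Θ(n^(5/2)).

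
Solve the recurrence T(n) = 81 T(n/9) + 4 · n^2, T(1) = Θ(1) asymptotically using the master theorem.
T(n) = Θ(n^2 log n)

log_9 81 = 2, and f(n) = 4 · n^2 = Θ(n^(log_9 81)). This is Case 2 of the master theorem: T(n) = Θ(f(n) · log n) = Θ(n^2 log n).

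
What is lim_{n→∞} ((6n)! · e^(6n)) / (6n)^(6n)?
lim = ∞

Stirling: (6n)! ~ sqrt(2π·6n) · (6n/e)^(6n). Hence
  (6n)! · e^(6n) / (6n)^(6n) ~ sqrt(2π·6n) = sqrt(2π·6) · sqrt(n) → ∞.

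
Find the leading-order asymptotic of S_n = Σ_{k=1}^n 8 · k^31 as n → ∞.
S_n ~ n^32 / 4

By integral comparison (Euler-Maclaurin), Σ_{k=1}^n 8 · k^31 = 8 · ∫_0^n x^31 dx + O(n^31) = 8 · n^32/32 = n^32 / 4 + O(n^31). (Equivalently, Faulhaber's formula gives the same leading term.)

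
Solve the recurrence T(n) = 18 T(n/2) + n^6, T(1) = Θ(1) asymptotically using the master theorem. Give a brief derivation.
T(n) = Θ(n^6)

log_2 18 ≈ 4.170. f(n) = n^6 dominates n^(log_2 18) since 6 > 4.170, and the regularity condition a·f(n/b) = 18·(n/2)^6 = (18/64)·n^6 ≤ c·f(n) holds with c = 18/64 ≈ 0.281 < 1. So this is Case 3: T(n) = Θ(f(n)) = Θ(n^6).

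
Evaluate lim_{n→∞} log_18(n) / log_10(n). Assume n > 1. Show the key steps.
lim = ln(10) / ln(18) = log_18(10)

Change of base: log_18(n) = ln n / ln 18 and log_10(n) = ln n / ln 10. The ratio is (ln n / ln 18) · (ln 10 / ln n) = ln 10 / ln 18, a constant independent of n. So the limit is ln 10 / ln 18 = log_18(10).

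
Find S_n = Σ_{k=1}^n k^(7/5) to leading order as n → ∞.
S_n ~ (5/12) · n^(12/5)

Integral comparison: Σ_{k=1}^n k^(7/5) = ∫_0^n x^(7/5) dx + O(n^(7/5)). The integral is n^(1 + 7/5) / (1 + 7/5) = n^((7+5)/5) / ((7+5)/5) = (5/12) · n^(12/5).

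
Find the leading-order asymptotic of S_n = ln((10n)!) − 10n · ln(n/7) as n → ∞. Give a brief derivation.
S_n ~ 10n · (ln 70 − 1) + O(ln n)

Stirling: ln((10n)!) = 10n ln(10n) − 10n + O(ln n).
  S_n = 10n ln(10n) − 10n − 10n ln(n/7) + O(ln n)
      = 10n ln(10n) − 10n ln n + 10n ln 7 − 10n + O(ln n)
      = 10n ln 10 + 10n ln 7 − 10n + O(ln n)
      = 10n (ln 70 − 1) + O(ln n).
Numerically ln(70) − 1 ≈ 3.2485.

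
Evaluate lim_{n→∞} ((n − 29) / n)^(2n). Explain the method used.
lim = e^(−58)

Rewrite as (1 − 29/n)^(2n). By the standard limit (1 + x/n)^n → e^x, we have (1 − 29/n)^n → e^(−29), and raising to the 2nd power gives e^(−58).
More precisely, ln[(1 − 29/n)^(2n)] = 2n · ln(1 − 29/n) = 2n · (-29/n + O(1/n^2)) = -58 + O(1/n) → -58.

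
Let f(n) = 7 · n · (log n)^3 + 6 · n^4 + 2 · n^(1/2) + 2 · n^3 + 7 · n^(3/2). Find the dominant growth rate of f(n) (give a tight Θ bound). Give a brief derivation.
f(n) ∈ Θ(n^4)

Compare the terms by growth order. For large n, n^a · (log n)^b dominates n^a' · (log n)^b' iff a > a', or (a = a' and b > b'). Ranking the 5 terms shows the dominant one is 6 · n^4. Hence f(n) ∈ Θ(n^4).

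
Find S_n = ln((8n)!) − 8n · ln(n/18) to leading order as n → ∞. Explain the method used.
S_n ~ 8n · (ln 144 − 1) + O(ln n)

Stirling: ln((8n)!) = 8n ln(8n) − 8n + O(ln n).
  S_n = 8n ln(8n) − 8n − 8n ln(n/18) + O(ln n)
      = 8n ln(8n) − 8n ln n + 8n ln 18 − 8n + O(ln n)
      = 8n ln 8 + 8n ln 18 − 8n + O(ln n)
      = 8n (ln 144 − 1) + O(ln n).
Numerically ln(144) − 1 ≈ 3.9698.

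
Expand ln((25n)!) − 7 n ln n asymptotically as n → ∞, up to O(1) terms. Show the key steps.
ln((25n)!) − 7 n ln n = 18 n ln n + 25(ln 25 − 1) n + (1/2) ln(2π·25n) + O(1/n)

Stirling: ln((25n)!) = 25n ln(25n) − 25n + (1/2) ln(2π·25n) + O(1/n).
Expand 25n ln(25n) = 25n (ln n + ln 25) = 25n ln n + 25n ln 25.
Subtract 7n ln n: leading term is (25 − 7) n ln n = 18 n ln n. The next term is 25n ln 25 − 25n = 25(ln 25 − 1) n. Then the (1/2) ln(2π·25n) correction.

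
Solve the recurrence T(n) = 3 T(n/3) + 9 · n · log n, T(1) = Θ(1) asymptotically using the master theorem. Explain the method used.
T(n) = Θ(n · (log n)^2)

Here log_3 3 = 1 and f(n) = 9 · n · log n = Θ(n^(log_3 3) · (log n)^1). This is the extended Case 2 of the master theorem (f matches the critical exponent up to log factors), giving T(n) = Θ(n^(log_3 3) · (log n)^(1+1)) = Θ(n · (log n)^2).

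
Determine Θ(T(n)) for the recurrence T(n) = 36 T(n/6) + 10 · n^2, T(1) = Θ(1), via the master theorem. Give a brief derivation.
T(n) = Θ(n^2 log n)

log_6 36 = 2, and f(n) = 10 · n^2 = Θ(n^(log_6 36)). This is Case 2 of the master theorem: T(n) = Θ(f(n) · log n) = Θ(n^2 log n).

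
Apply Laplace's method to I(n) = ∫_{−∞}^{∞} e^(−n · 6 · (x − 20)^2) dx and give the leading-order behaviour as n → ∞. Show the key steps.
I(n) = sqrt(π/(6n))

Here φ(x) = 6 · (x − 20)^2 has its unique minimum at x* = 20 with φ(x*) = 0 and φ''(x*) = 12. Laplace's method gives
  I(n) ~ e^(−n φ(x*)) · sqrt(2π / (n · φ''(x*))) = sqrt(2π / (12n)) = sqrt(π/(6n)).
This is exact: substituting u = (x − 20)·sqrt(6n) gives I(n) = (1/sqrt(6n)) ∫_{−∞}^{∞} e^(−u^2) du = sqrt(π/(6n)).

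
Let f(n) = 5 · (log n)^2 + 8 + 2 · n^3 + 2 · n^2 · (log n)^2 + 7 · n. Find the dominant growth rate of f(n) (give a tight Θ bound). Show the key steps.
f(n) ∈ Θ(n^3)

Compare the terms by growth order. For large n, n^a · (log n)^b dominates n^a' · (log n)^b' iff a > a', or (a = a' and b > b'). Ranking the 5 terms shows the dominant one is 2 · n^3. Hence f(n) ∈ Θ(n^3).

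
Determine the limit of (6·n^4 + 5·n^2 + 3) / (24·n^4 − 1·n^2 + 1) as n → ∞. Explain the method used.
lim = 6/24 = 1/4

For large n the leading n^4 terms dominate both numerator and denominator. Dividing top and bottom by n^4, every other term tends to 0, leaving 6/24 = 1/4.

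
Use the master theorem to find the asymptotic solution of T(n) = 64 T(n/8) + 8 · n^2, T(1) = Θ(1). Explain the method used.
T(n) = Θ(n^2 log n)

log_8 64 = 2, and f(n) = 8 · n^2 = Θ(n^(log_8 64)). This is Case 2 of the master theorem: T(n) = Θ(f(n) · log n) = Θ(n^2 log n).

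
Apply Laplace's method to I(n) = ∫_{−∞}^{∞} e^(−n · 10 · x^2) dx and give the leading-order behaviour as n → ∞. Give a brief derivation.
I(n) = sqrt(π/(10n))

Here φ(x) = 10 · x^2 has its unique minimum at x* = 0 with φ(x*) = 0 and φ''(x*) = 20. Laplace's method gives
  I(n) ~ e^(−n φ(x*)) · sqrt(2π / (n · φ''(x*))) = sqrt(2π / (20n)) = sqrt(π/(10n)).
This is exact: substituting u = (x − 0)·sqrt(10n) gives I(n) = (1/sqrt(10n)) ∫_{−∞}^{∞} e^(−u^2) du = sqrt(π/(10n)).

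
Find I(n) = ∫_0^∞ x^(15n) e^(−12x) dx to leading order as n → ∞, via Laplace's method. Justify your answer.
I(n) ~ (sqrt(2π·15n) / 12) · (15n/(12e))^(15n)

Write the integrand as exp(15n ln x − 12x) and set f(x) = 15n ln x − 12x. Then f'(x) = 15n/x − 12 = 0 at x* = 15n/12, and f''(x*) = −15n/x*^2 = −12^2/(15n). Laplace's method (interior maximum) gives
  I(n) ~ e^(f(x*)) · sqrt(2π / |f''(x*)|)
        = exp(15n ln(15n/12) − 15n) · sqrt(2π · 15n / 12^2)
        = (15n/12)^(15n) e^(−15n) · sqrt(2π·15n) / 12
        = (sqrt(2π·15n) / 12) · (15n/(12e))^(15n).
This matches Γ(15n+1)/12^(15n+1) with Stirling applied to Γ.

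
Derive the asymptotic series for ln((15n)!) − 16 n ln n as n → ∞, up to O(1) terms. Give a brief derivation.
ln((15n)!) − 16 n ln n = −n ln n + 15(ln 15 − 1) n + (1/2) ln(2π·15n) + O(1/n)

Stirling: ln((15n)!) = 15n ln(15n) − 15n + (1/2) ln(2π·15n) + O(1/n).
Expand 15n ln(15n) = 15n (ln n + ln 15) = 15n ln n + 15n ln 15.
Subtract 16n ln n: leading term is (15 − 16) n ln n = −n ln n. The next term is 15n ln 15 − 15n = 15(ln 15 − 1) n. Then the (1/2) ln(2π·15n) correction.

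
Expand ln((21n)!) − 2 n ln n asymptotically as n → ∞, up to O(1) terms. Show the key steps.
ln((21n)!) − 2 n ln n = 19 n ln n + 21(ln 21 − 1) n + (1/2) ln(2π·21n) + O(1/n)

Stirling: ln((21n)!) = 21n ln(21n) − 21n + (1/2) ln(2π·21n) + O(1/n).
Expand 21n ln(21n) = 21n (ln n + ln 21) = 21n ln n + 21n ln 21.
Subtract 2n ln n: leading term is (21 − 2) n ln n = 19 n ln n. The next term is 21n ln 21 − 21n = 21(ln 21 − 1) n. Then the (1/2) ln(2π·21n) correction.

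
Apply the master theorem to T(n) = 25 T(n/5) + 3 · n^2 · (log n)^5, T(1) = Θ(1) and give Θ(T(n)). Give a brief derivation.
T(n) = Θ(n^2 · (log n)^6)

Here log_5 25 = 2 and f(n) = 3 · n^2 · (log n)^5 = Θ(n^(log_5 25) · (log n)^5). This is the extended Case 2 of the master theorem (f matches the critical exponent up to log factors), giving T(n) = Θ(n^(log_5 25) · (log n)^(5+1)) = Θ(n^2 · (log n)^6).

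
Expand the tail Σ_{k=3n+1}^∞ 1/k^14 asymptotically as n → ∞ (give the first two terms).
Σ_{k>3n} 1/k^14 = 1/(13 · (3n)^13) − 1/(2 · (3n)^14) + O(1/(3n)^15)

Compare to the integral: ∫_{3n}^∞ x^(−14) dx = [−x^(−13)/13]_{3n}^∞ = 1/((14−1)·(3n)^13). The Euler-Maclaurin correction adds −f(3n)/2 = −1/(2·(3n)^14). Euler-Maclaurin then gives
  Σ_{k>3n} 1/k^14 = ∫_{3n}^∞ dx/x^14 − 1/(2·(3n)^14) + O(1/(3n)^15).
(Equivalently this is ζ(14) − Σ_{k≤3n} 1/k^14.)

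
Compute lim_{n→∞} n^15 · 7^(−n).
lim = 0

Exponentials with base > 1 dominate every fixed polynomial: for any fixed c, n^c / 7^n → 0 as n → ∞ (e.g. by the ratio test, or by writing 7^n = e^(n ln 7) and noting e^(n ln 7) / n^c → ∞). Hence n^15 · 7^(−n) = n^15 / 7^n → 0.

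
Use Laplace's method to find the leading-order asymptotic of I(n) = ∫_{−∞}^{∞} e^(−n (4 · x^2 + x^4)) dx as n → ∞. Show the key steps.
I(n) ~ sqrt(π/(4n))

φ(x) = 4 · x^2 + x^4 has its unique global minimum at x* = 0 (since φ'(x) = 8x + 4x^3 = 0 only at x = 0 for real x with both coefficients positive, and φ → ∞ as |x| → ∞). At x* = 0, φ(0) = 0 and φ''(0) = 8. Laplace's method then gives
  I(n) ~ sqrt(2π / (n · φ''(0))) · e^(−n φ(0)) = sqrt(2π / (8n)) = sqrt(π/(4n)).
The x^4 term contributes only at subleading order (an O(1/n) relative correction).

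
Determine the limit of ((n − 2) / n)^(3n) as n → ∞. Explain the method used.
lim = e^(−6)

Rewrite as (1 − 2/n)^(3n). By the standard limit (1 + x/n)^n → e^x, we have (1 − 2/n)^n → e^(−2), and raising to the 3rd power gives e^(−6).
More precisely, ln[(1 − 2/n)^(3n)] = 3n · ln(1 − 2/n) = 3n · (-2/n + O(1/n^2)) = -6 + O(1/n) → -6.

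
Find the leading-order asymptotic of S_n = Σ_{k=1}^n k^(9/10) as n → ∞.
S_n ~ (10/19) · n^(19/10)

Integral comparison: Σ_{k=1}^n k^(9/10) = ∫_0^n x^(9/10) dx + O(n^(9/10)). The integral is n^(1 + 9/10) / (1 + 9/10) = n^((9+10)/10) / ((9+10)/10) = (10/19) · n^(19/10).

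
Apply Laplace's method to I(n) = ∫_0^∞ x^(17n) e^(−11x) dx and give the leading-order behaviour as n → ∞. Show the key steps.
I(n) ~ (sqrt(2π·17n) / 11) · (17n/(11e))^(17n)

Write the integrand as exp(17n ln x − 11x) and set f(x) = 17n ln x − 11x. Then f'(x) = 17n/x − 11 = 0 at x* = 17n/11, and f''(x*) = −17n/x*^2 = −11^2/(17n). Laplace's method (interior maximum) gives
  I(n) ~ e^(f(x*)) · sqrt(2π / |f''(x*)|)
        = exp(17n ln(17n/11) − 17n) · sqrt(2π · 17n / 11^2)
        = (17n/11)^(17n) e^(−17n) · sqrt(2π·17n) / 11
        = (sqrt(2π·17n) / 11) · (17n/(11e))^(17n).
This matches Γ(17n+1)/11^(17n+1) with Stirling applied to Γ.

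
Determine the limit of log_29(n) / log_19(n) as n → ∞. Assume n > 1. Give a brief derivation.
lim = ln(19) / ln(29) = log_29(19)

Change of base: log_29(n) = ln n / ln 29 and log_19(n) = ln n / ln 19. The ratio is (ln n / ln 29) · (ln 19 / ln n) = ln 19 / ln 29, a constant independent of n. So the limit is ln 19 / ln 29 = log_29(19).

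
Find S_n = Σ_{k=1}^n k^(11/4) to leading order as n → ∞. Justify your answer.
S_n ~ (4/15) · n^(15/4)

Integral comparison: Σ_{k=1}^n k^(11/4) = ∫_0^n x^(11/4) dx + O(n^(11/4)). The integral is n^(1 + 11/4) / (1 + 11/4) = n^((11+4)/4) / ((11+4)/4) = (4/15) · n^(15/4).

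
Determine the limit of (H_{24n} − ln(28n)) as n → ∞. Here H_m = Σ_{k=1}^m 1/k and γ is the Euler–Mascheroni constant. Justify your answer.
lim = ln(6/7) + γ

By Euler-Maclaurin, H_m = ln m + γ + O(1/m). So
  H_{24n} − ln(28n) = ln(24n) + γ − ln(28n) + O(1/n)
                       = ln(24/28) + γ + O(1/n).
Hence the limit is ln(24/28) + γ (= ln(6/7)).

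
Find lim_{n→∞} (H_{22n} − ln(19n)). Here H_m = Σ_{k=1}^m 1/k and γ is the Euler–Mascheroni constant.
lim = ln(22/19) + γ

By Euler-Maclaurin, H_m = ln m + γ + O(1/m). So
  H_{22n} − ln(19n) = ln(22n) + γ − ln(19n) + O(1/n)
                       = ln(22/19) + γ + O(1/n).
Hence the limit is ln(22/19) + γ.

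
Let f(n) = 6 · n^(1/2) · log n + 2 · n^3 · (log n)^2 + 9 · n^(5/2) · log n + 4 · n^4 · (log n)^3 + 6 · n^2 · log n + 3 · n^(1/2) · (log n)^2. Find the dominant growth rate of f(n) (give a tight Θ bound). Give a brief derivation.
f(n) ∈ Θ(n^4 · (log n)^3)

Compare the terms by growth order. For large n, n^a · (log n)^b dominates n^a' · (log n)^b' iff a > a', or (a = a' and b > b'). Ranking the 6 terms shows the dominant one is 4 · n^4 · (log n)^3. Hence f(n) ∈ Θ(n^4 · (log n)^3).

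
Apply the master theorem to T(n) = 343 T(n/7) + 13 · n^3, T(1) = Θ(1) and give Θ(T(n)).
T(n) = Θ(n^3 log n)

log_7 343 = 3, and f(n) = 13 · n^3 = Θ(n^(log_7 343)). This is Case 2 of the master theorem: T(n) = Θ(f(n) · log n) = Θ(n^3 log n).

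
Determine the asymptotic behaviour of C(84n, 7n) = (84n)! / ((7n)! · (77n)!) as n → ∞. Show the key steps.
C(84n, 7n) ~ (8916100448256/285311670611)^(7n) · sqrt(6/(11π·7n))

Write N = 7n. Apply Stirling to each factorial:
  (12N)! ~ sqrt(2π·12N) · (12N/e)^(12N),
  N! ~ sqrt(2π N) · (N/e)^N,
  (11N)! ~ sqrt(2π·11N) · (11N/e)^(11N).
The exponential factors combine to (12N)^(12N) / (N^N · (11N)^(11N)) = 12^(12N)/11^(11N) = (12^12/11^11)^N = (8916100448256/285311670611)^N.
The square-root prefactors combine to sqrt(2π·12N) / (sqrt(2π N)·sqrt(2π·11N)) = sqrt(12 / (2π·11·N)) = sqrt(6/(11π·7n)).
Substituting N = 7n: C(84n, 7n) ~ (8916100448256/285311670611)^(7n) · sqrt(6/(11π·7n)).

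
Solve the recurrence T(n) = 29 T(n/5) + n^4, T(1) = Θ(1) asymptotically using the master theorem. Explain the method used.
T(n) = Θ(n^4)

log_5 29 ≈ 2.092. f(n) = n^4 dominates n^(log_5 29) since 4 > 2.092, and the regularity condition a·f(n/b) = 29·(n/5)^4 = (29/625)·n^4 ≤ c·f(n) holds with c = 29/625 ≈ 0.0464 < 1. So this is Case 3: T(n) = Θ(f(n)) = Θ(n^4).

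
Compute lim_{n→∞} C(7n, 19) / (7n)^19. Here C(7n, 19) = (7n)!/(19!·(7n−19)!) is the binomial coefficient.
lim = 1/19! = 1/121645100408832000

With N = 7n → ∞: C(N, 19) / N^19 = [N(N−1)…(N−18)] / (19! · N^19) = (1/19!) · 1 · (1 − 1/(7n)) · … · (1 − 18/(7n)). Each factor → 1 as N → ∞, so the limit is 1/19! = 1/121645100408832000.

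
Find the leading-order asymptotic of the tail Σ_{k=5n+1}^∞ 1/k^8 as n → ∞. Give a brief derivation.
Σ_{k>5n} 1/k^8 ~ 1/(7 · (5n)^7)

Compare to the integral: ∫_{5n}^∞ x^(−8) dx = [−x^(−7)/7]_{5n}^∞ = 1/((8−1)·(5n)^7). Euler-Maclaurin then gives
  Σ_{k>5n} 1/k^8 = ∫_{5n}^∞ dx/x^8 − 1/(2·(5n)^8) + O(1/(5n)^9).
(Equivalently this is ζ(8) − Σ_{k≤5n} 1/k^8.)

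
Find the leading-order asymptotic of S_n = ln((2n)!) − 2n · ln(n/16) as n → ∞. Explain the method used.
S_n ~ 2n · (ln 32 − 1) + O(ln n)

Stirling: ln((2n)!) = 2n ln(2n) − 2n + O(ln n).
  S_n = 2n ln(2n) − 2n − 2n ln(n/16) + O(ln n)
      = 2n ln(2n) − 2n ln n + 2n ln 16 − 2n + O(ln n)
      = 2n ln 2 + 2n ln 16 − 2n + O(ln n)
      = 2n (ln 32 − 1) + O(ln n).
Numerically ln(32) − 1 ≈ 2.4657.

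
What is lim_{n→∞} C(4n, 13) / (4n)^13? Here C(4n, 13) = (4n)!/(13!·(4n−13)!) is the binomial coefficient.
lim = 1/13! = 1/6227020800

With N = 4n → ∞: C(N, 13) / N^13 = [N(N−1)…(N−12)] / (13! · N^13) = (1/13!) · 1 · (1 − 1/(4n)) · … · (1 − 12/(4n)). Each factor → 1 as N → ∞, so the limit is 1/13! = 1/6227020800.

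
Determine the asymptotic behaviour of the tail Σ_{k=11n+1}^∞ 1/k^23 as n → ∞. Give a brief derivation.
Σ_{k>11n} 1/k^23 ~ 1/(22 · (11n)^22)

Compare to the integral: ∫_{11n}^∞ x^(−23) dx = [−x^(−22)/22]_{11n}^∞ = 1/((23−1)·(11n)^22). Euler-Maclaurin then gives
  Σ_{k>11n} 1/k^23 = ∫_{11n}^∞ dx/x^23 − 1/(2·(11n)^23) + O(1/(11n)^24).
(Equivalently this is ζ(23) − Σ_{k≤11n} 1/k^23.)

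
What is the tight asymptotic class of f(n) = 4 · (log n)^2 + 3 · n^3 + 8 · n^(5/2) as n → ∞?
f(n) ∈ Θ(n^3)

Compare the terms by growth order. For large n, n^a · (log n)^b dominates n^a' · (log n)^b' iff a > a', or (a = a' and b > b'). Ranking the 3 terms shows the dominant one is 3 · n^3. Hence f(n) ∈ Θ(n^3).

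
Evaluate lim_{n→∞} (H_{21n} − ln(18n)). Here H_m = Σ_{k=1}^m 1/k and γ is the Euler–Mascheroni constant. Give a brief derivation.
lim = ln(7/6) + γ

By Euler-Maclaurin, H_m = ln m + γ + O(1/m). So
  H_{21n} − ln(18n) = ln(21n) + γ − ln(18n) + O(1/n)
                       = ln(21/18) + γ + O(1/n).
Hence the limit is ln(21/18) + γ (= ln(7/6)).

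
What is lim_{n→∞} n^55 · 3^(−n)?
lim = 0

Exponentials with base > 1 dominate every fixed polynomial: for any fixed c, n^c / 3^n → 0 as n → ∞ (e.g. by the ratio test, or by writing 3^n = e^(n ln 3) and noting e^(n ln 3) / n^c → ∞). Hence n^55 · 3^(−n) = n^55 / 3^n → 0.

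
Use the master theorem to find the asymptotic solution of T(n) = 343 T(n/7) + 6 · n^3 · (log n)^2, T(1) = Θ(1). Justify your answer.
T(n) = Θ(n^3 · (log n)^3)

Here log_7 343 = 3 and f(n) = 6 · n^3 · (log n)^2 = Θ(n^(log_7 343) · (log n)^2). This is the extended Case 2 of the master theorem (f matches the critical exponent up to log factors), giving T(n) = Θ(n^(log_7 343) · (log n)^(2+1)) = Θ(n^3 · (log n)^3).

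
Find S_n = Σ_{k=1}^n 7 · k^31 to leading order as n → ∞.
S_n ~ 7 · n^32 / 32

By integral comparison (Euler-Maclaurin), Σ_{k=1}^n 7 · k^31 = 7 · ∫_0^n x^31 dx + O(n^31) = 7 · n^32/32 + O(n^31). (Equivalently, Faulhaber's formula gives the same leading term.)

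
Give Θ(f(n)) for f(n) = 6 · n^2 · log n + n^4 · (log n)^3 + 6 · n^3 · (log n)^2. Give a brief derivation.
f(n) ∈ Θ(n^4 · (log n)^3)

Compare the terms by growth order. For large n, n^a · (log n)^b dominates n^a' · (log n)^b' iff a > a', or (a = a' and b > b'). Ranking the 3 terms shows the dominant one is n^4 · (log n)^3. Hence f(n) ∈ Θ(n^4 · (log n)^3).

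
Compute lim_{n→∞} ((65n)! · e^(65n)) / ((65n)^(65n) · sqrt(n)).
lim = sqrt(2π·65)

Stirling: (65n)! ~ sqrt(2π·65n) · (65n/e)^(65n). Hence
  (65n)! · e^(65n) / (65n)^(65n) ~ sqrt(2π·65n).
Dividing by sqrt(n): sqrt(2π·65n) / sqrt(n) = sqrt(2π·65) · n^((1−1)/2), so the limit is sqrt(2π·65).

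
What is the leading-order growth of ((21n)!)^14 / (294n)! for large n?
((21n)!)^14/(294n)! ~ ((2π·21n)^(13/2) / sqrt(14)) · 14^(−14·21n)  →  0

Write N = 21n. Stirling: N! ~ sqrt(2π N)(N/e)^N and (14N)! ~ sqrt(2π·14N)·(14N/e)^(14N).
  (N!)^14/(14N)! ~ (2π N)^(14/2) (N/e)^(14N) / [sqrt(2π·14N) (14N/e)^(14N)]
     = (2π N)^(14/2) / sqrt(2π·14N) · (N/(14N))^(14N)
     = (2π N)^((14−1)/2) / sqrt(14) · 14^(−14N).
Since 14^14 > 1, the factor 14^(−14N) decays exponentially, so the ratio → 0. Substituting N = 21n gives the stated form.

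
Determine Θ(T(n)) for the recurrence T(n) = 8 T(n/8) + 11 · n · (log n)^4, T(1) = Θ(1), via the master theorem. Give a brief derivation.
T(n) = Θ(n · (log n)^5)

Here log_8 8 = 1 and f(n) = 11 · n · (log n)^4 = Θ(n^(log_8 8) · (log n)^4). This is the extended Case 2 of the master theorem (f matches the critical exponent up to log factors), giving T(n) = Θ(n^(log_8 8) · (log n)^(4+1)) = Θ(n · (log n)^5).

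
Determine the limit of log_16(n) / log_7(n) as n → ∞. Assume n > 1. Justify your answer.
lim = ln(7) / ln(16) = log_16(7)

Change of base: log_16(n) = ln n / ln 16 and log_7(n) = ln n / ln 7. The ratio is (ln n / ln 16) · (ln 7 / ln n) = ln 7 / ln 16, a constant independent of n. So the limit is ln 7 / ln 16 = log_16(7).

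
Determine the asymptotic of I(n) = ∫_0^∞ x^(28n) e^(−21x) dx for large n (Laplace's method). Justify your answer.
I(n) ~ (sqrt(2π·28n) / 21) · (28n/(21e))^(28n)

Write the integrand as exp(28n ln x − 21x) and set f(x) = 28n ln x − 21x. Then f'(x) = 28n/x − 21 = 0 at x* = 28n/21, and f''(x*) = −28n/x*^2 = −21^2/(28n). Laplace's method (interior maximum) gives
  I(n) ~ e^(f(x*)) · sqrt(2π / |f''(x*)|)
        = exp(28n ln(28n/21) − 28n) · sqrt(2π · 28n / 21^2)
        = (28n/21)^(28n) e^(−28n) · sqrt(2π·28n) / 21
        = (sqrt(2π·28n) / 21) · (28n/(21e))^(28n).
This matches Γ(28n+1)/21^(28n+1) with Stirling applied to Γ.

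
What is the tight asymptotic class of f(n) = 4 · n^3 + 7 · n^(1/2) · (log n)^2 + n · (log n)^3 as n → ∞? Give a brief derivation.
f(n) ∈ Θ(n^3)

Compare the terms by growth order. For large n, n^a · (log n)^b dominates n^a' · (log n)^b' iff a > a', or (a = a' and b > b'). Ranking the 3 terms shows the dominant one is 4 · n^3. Hence f(n) ∈ Θ(n^3).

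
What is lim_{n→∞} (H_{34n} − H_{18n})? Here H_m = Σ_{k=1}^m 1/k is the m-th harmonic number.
lim = ln(34/18) = ln(17/9)

Euler-Maclaurin gives H_m = ln m + γ + 1/(2m) + O(1/m^2). The γ and O(1/m) terms cancel in the difference:
  H_{34n} − H_{18n} = ln(34n) − ln(18n) + O(1/n) = ln(34/18) + O(1/n).
Hence the limit is ln(34/18) = ln(17/9).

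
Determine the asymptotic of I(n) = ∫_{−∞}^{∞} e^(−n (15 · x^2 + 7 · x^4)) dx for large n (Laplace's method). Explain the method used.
I(n) ~ sqrt(π/(15n))

φ(x) = 15 · x^2 + 7 · x^4 has its unique global minimum at x* = 0 (since φ'(x) = 30x + 28x^3 = 0 only at x = 0 for real x with both coefficients positive, and φ → ∞ as |x| → ∞). At x* = 0, φ(0) = 0 and φ''(0) = 30. Laplace's method then gives
  I(n) ~ sqrt(2π / (n · φ''(0))) · e^(−n φ(0)) = sqrt(2π / (30n)) = sqrt(π/(15n)).
The 7 · x^4 term contributes only at subleading order (an O(1/n) relative correction).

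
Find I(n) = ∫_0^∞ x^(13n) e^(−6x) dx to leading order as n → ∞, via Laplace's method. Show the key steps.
I(n) ~ (sqrt(2π·13n) / 6) · (13n/(6e))^(13n)

Write the integrand as exp(13n ln x − 6x) and set f(x) = 13n ln x − 6x. Then f'(x) = 13n/x − 6 = 0 at x* = 13n/6, and f''(x*) = −13n/x*^2 = −6^2/(13n). Laplace's method (interior maximum) gives
  I(n) ~ e^(f(x*)) · sqrt(2π / |f''(x*)|)
        = exp(13n ln(13n/6) − 13n) · sqrt(2π · 13n / 6^2)
        = (13n/6)^(13n) e^(−13n) · sqrt(2π·13n) / 6
        = (sqrt(2π·13n) / 6) · (13n/(6e))^(13n).
This matches Γ(13n+1)/6^(13n+1) with Stirling applied to Γ.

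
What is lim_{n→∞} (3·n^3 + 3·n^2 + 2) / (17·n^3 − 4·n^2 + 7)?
lim = 3/17

For large n the leading n^3 terms dominate both numerator and denominator. Dividing top and bottom by n^3, every other term tends to 0, leaving 3/17.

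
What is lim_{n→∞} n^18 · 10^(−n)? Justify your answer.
lim = 0

Exponentials with base > 1 dominate every fixed polynomial: for any fixed c, n^c / 10^n → 0 as n → ∞ (e.g. by the ratio test, or by writing 10^n = e^(n ln 10) and noting e^(n ln 10) / n^c → ∞). Hence n^18 · 10^(−n) = n^18 / 10^n → 0.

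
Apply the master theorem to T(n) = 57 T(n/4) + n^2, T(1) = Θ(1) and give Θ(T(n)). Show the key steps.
T(n) = Θ(n^(log_4 57))

Master theorem: compare f(n) = n^2 to n^(log_4 57) where log_4 57 ≈ 2.916. Since 2 < log_4 57, we have f(n) = O(n^(log_4 57 − ε)) for some ε > 0 — Case 1. Hence T(n) = Θ(n^(log_4 57)).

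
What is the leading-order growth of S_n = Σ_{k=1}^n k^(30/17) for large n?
S_n ~ (17/47) · n^(47/17)

Integral comparison: Σ_{k=1}^n k^(30/17) = ∫_0^n x^(30/17) dx + O(n^(30/17)). The integral is n^(1 + 30/17) / (1 + 30/17) = n^((30+17)/17) / ((30+17)/17) = (17/47) · n^(47/17).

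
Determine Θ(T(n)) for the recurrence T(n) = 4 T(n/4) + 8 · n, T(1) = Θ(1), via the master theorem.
T(n) = Θ(n log n)

log_4 4 = 1, and f(n) = 8 · n = Θ(n^(log_4 4)). This is Case 2 of the master theorem: T(n) = Θ(f(n) · log n) = Θ(n log n).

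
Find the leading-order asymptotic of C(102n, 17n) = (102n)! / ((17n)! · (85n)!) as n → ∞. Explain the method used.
C(102n, 17n) ~ (46656/3125)^(17n) · sqrt(3/(5π·17n))

Write N = 17n. Apply Stirling to each factorial:
  (6N)! ~ sqrt(2π·6N) · (6N/e)^(6N),
  N! ~ sqrt(2π N) · (N/e)^N,
  (5N)! ~ sqrt(2π·5N) · (5N/e)^(5N).
The exponential factors combine to (6N)^(6N) / (N^N · (5N)^(5N)) = 6^(6N)/5^(5N) = (6^6/5^5)^N = (46656/3125)^N.
The square-root prefactors combine to sqrt(2π·6N) / (sqrt(2π N)·sqrt(2π·5N)) = sqrt(6 / (2π·5·N)) = sqrt(3/(5π·17n)).
Substituting N = 17n: C(102n, 17n) ~ (46656/3125)^(17n) · sqrt(3/(5π·17n)).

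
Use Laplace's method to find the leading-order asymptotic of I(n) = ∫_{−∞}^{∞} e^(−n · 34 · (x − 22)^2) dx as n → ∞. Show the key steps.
I(n) = sqrt(π/(34n))

Here φ(x) = 34 · (x − 22)^2 has its unique minimum at x* = 22 with φ(x*) = 0 and φ''(x*) = 68. Laplace's method gives
  I(n) ~ e^(−n φ(x*)) · sqrt(2π / (n · φ''(x*))) = sqrt(2π / (68n)) = sqrt(π/(34n)).
This is exact: substituting u = (x − 22)·sqrt(34n) gives I(n) = (1/sqrt(34n)) ∫_{−∞}^{∞} e^(−u^2) du = sqrt(π/(34n)).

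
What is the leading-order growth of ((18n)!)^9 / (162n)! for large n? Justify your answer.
((18n)!)^9/(162n)! ~ ((2π·18n)^(8/2) / 3) · 9^(−9·18n)  →  0

Write N = 18n. Stirling: N! ~ sqrt(2π N)(N/e)^N and (9N)! ~ sqrt(2π·9N)·(9N/e)^(9N).
  (N!)^9/(9N)! ~ (2π N)^(9/2) (N/e)^(9N) / [sqrt(2π·9N) (9N/e)^(9N)]
     = (2π N)^(9/2) / sqrt(2π·9N) · (N/(9N))^(9N)
     = (2π N)^((9−1)/2) / 3 · 9^(−9N).
Since 9^9 > 1, the factor 9^(−9N) decays exponentially, so the ratio → 0. Substituting N = 18n gives the stated form.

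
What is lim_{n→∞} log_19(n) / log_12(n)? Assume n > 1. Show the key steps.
lim = ln(12) / ln(19) = log_19(12)

Change of base: log_19(n) = ln n / ln 19 and log_12(n) = ln n / ln 12. The ratio is (ln n / ln 19) · (ln 12 / ln n) = ln 12 / ln 19, a constant independent of n. So the limit is ln 12 / ln 19 = log_19(12).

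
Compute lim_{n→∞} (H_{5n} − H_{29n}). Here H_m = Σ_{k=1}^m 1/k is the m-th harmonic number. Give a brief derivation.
lim = ln(5/29)

Euler-Maclaurin gives H_m = ln m + γ + 1/(2m) + O(1/m^2). The γ and O(1/m) terms cancel in the difference:
  H_{5n} − H_{29n} = ln(5n) − ln(29n) + O(1/n) = ln(5/29) + O(1/n).
Hence the limit is ln(5/29).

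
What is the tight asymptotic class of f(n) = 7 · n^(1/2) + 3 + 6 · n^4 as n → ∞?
f(n) ∈ Θ(n^4)

Compare the terms by growth order. For large n, n^a · (log n)^b dominates n^a' · (log n)^b' iff a > a', or (a = a' and b > b'). Ranking the 3 terms shows the dominant one is 6 · n^4. Hence f(n) ∈ Θ(n^4).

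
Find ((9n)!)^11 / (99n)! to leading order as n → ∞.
((9n)!)^11/(99n)! ~ ((2π·9n)^(10/2) / sqrt(11)) · 11^(−11·9n)  →  0

Write N = 9n. Stirling: N! ~ sqrt(2π N)(N/e)^N and (11N)! ~ sqrt(2π·11N)·(11N/e)^(11N).
  (N!)^11/(11N)! ~ (2π N)^(11/2) (N/e)^(11N) / [sqrt(2π·11N) (11N/e)^(11N)]
     = (2π N)^(11/2) / sqrt(2π·11N) · (N/(11N))^(11N)
     = (2π N)^((11−1)/2) / sqrt(11) · 11^(−11N).
Since 11^11 > 1, the factor 11^(−11N) decays exponentially, so the ratio → 0. Substituting N = 9n gives the stated form.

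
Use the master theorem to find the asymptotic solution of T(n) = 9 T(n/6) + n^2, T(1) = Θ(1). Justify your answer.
T(n) = Θ(n^2)

log_6 9 ≈ 1.226. f(n) = n^2 dominates n^(log_6 9) since 2 > 1.226, and the regularity condition a·f(n/b) = 9·(n/6)^2 = (9/36)·n^2 ≤ c·f(n) holds with c = 9/36 ≈ 0.25 < 1. So this is Case 3: T(n) = Θ(f(n)) = Θ(n^2).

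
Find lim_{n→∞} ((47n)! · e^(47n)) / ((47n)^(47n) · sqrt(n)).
lim = sqrt(2π·47)

Stirling: (47n)! ~ sqrt(2π·47n) · (47n/e)^(47n). Hence
  (47n)! · e^(47n) / (47n)^(47n) ~ sqrt(2π·47n).
Dividing by sqrt(n): sqrt(2π·47n) / sqrt(n) = sqrt(2π·47) · n^((1−1)/2), so the limit is sqrt(2π·47).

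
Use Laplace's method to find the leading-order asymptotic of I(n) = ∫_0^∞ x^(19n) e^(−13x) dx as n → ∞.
I(n) ~ (sqrt(2π·19n) / 13) · (19n/(13e))^(19n)

Write the integrand as exp(19n ln x − 13x) and set f(x) = 19n ln x − 13x. Then f'(x) = 19n/x − 13 = 0 at x* = 19n/13, and f''(x*) = −19n/x*^2 = −13^2/(19n). Laplace's method (interior maximum) gives
  I(n) ~ e^(f(x*)) · sqrt(2π / |f''(x*)|)
        = exp(19n ln(19n/13) − 19n) · sqrt(2π · 19n / 13^2)
        = (19n/13)^(19n) e^(−19n) · sqrt(2π·19n) / 13
        = (sqrt(2π·19n) / 13) · (19n/(13e))^(19n).
This matches Γ(19n+1)/13^(19n+1) with Stirling applied to Γ.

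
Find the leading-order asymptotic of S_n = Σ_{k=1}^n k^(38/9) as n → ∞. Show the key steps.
S_n ~ (9/47) · n^(47/9)

Integral comparison: Σ_{k=1}^n k^(38/9) = ∫_0^n x^(38/9) dx + O(n^(38/9)). The integral is n^(1 + 38/9) / (1 + 38/9) = n^((38+9)/9) / ((38+9)/9) = (9/47) · n^(47/9).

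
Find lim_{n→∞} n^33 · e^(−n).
lim = 0

Exponentials with base > 1 dominate every fixed polynomial: for any fixed c, n^c / e^n → 0 as n → ∞ (e.g. by the ratio test, or since e^n grows faster than any power of n). Hence n^33 · e^(−n) = n^33 / e^n → 0.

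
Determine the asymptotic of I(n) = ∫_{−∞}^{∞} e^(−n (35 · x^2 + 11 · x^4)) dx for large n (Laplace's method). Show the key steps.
I(n) ~ sqrt(π/(35n))

φ(x) = 35 · x^2 + 11 · x^4 has its unique global minimum at x* = 0 (since φ'(x) = 70x + 44x^3 = 0 only at x = 0 for real x with both coefficients positive, and φ → ∞ as |x| → ∞). At x* = 0, φ(0) = 0 and φ''(0) = 70. Laplace's method then gives
  I(n) ~ sqrt(2π / (n · φ''(0))) · e^(−n φ(0)) = sqrt(2π / (70n)) = sqrt(π/(35n)).
The 11 · x^4 term contributes only at subleading order (an O(1/n) relative correction).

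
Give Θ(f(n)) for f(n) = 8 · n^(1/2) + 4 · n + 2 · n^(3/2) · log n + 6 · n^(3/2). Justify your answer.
f(n) ∈ Θ(n^(3/2) · log n)

Compare the terms by growth order. For large n, n^a · (log n)^b dominates n^a' · (log n)^b' iff a > a', or (a = a' and b > b'). Ranking the 4 terms shows the dominant one is 2 · n^(3/2) · log n. Hence f(n) ∈ Θ(n^(3/2) · log n).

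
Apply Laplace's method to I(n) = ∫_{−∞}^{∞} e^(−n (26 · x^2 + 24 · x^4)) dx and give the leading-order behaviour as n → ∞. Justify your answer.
I(n) ~ sqrt(π/(26n))

φ(x) = 26 · x^2 + 24 · x^4 has its unique global minimum at x* = 0 (since φ'(x) = 52x + 96x^3 = 0 only at x = 0 for real x with both coefficients positive, and φ → ∞ as |x| → ∞). At x* = 0, φ(0) = 0 and φ''(0) = 52. Laplace's method then gives
  I(n) ~ sqrt(2π / (n · φ''(0))) · e^(−n φ(0)) = sqrt(2π / (52n)) = sqrt(π/(26n)).
The 24 · x^4 term contributes only at subleading order (an O(1/n) relative correction).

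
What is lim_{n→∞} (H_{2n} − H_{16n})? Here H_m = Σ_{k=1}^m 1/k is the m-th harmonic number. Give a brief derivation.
lim = ln(2/16) = −ln 8

Euler-Maclaurin gives H_m = ln m + γ + 1/(2m) + O(1/m^2). The γ and O(1/m) terms cancel in the difference:
  H_{2n} − H_{16n} = ln(2n) − ln(16n) + O(1/n) = ln(2/16) + O(1/n).
Hence the limit is ln(2/16) = −ln 8.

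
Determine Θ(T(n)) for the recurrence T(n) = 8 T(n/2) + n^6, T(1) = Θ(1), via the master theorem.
T(n) = Θ(n^6)

log_2 8 ≈ 3.000. f(n) = n^6 dominates n^(log_2 8) since 6 > 3.000, and the regularity condition a·f(n/b) = 8·(n/2)^6 = (8/64)·n^6 ≤ c·f(n) holds with c = 8/64 ≈ 0.125 < 1. So this is Case 3: T(n) = Θ(f(n)) = Θ(n^6).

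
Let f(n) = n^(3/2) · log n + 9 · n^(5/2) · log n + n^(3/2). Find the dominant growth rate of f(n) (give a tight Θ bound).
f(n) ∈ Θ(n^(5/2) · log n)

Compare the terms by growth order. For large n, n^a · (log n)^b dominates n^a' · (log n)^b' iff a > a', or (a = a' and b > b'). Ranking the 3 terms shows the dominant one is 9 · n^(5/2) · log n. Hence f(n) ∈ Θ(n^(5/2) · log n).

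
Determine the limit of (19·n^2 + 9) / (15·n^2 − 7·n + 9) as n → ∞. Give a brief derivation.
lim = 19/15

For large n the leading n^2 terms dominate both numerator and denominator. Dividing top and bottom by n^2, every other term tends to 0, leaving 19/15.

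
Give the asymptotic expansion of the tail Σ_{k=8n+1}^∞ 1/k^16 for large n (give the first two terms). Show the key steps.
Σ_{k>8n} 1/k^16 = 1/(15 · (8n)^15) − 1/(2 · (8n)^16) + O(1/(8n)^17)

Compare to the integral: ∫_{8n}^∞ x^(−16) dx = [−x^(−15)/15]_{8n}^∞ = 1/((16−1)·(8n)^15). The Euler-Maclaurin correction adds −f(8n)/2 = −1/(2·(8n)^16). Euler-Maclaurin then gives
  Σ_{k>8n} 1/k^16 = ∫_{8n}^∞ dx/x^16 − 1/(2·(8n)^16) + O(1/(8n)^17).
(Equivalently this is ζ(16) − Σ_{k≤8n} 1/k^16.)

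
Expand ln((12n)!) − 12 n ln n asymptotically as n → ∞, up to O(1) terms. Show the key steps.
ln((12n)!) − 12 n ln n = 12(ln 12 − 1) n + (1/2) ln(2π·12n) + O(1/n)

Stirling: ln((12n)!) = 12n ln(12n) − 12n + (1/2) ln(2π·12n) + O(1/n).
Since 12n ln(12n) = 12n ln n + 12n ln 12, subtracting 12n ln n cancels the n ln n term exactly. What remains is 12(ln 12 − 1) n + (1/2) ln(2π·12n) + O(1/n).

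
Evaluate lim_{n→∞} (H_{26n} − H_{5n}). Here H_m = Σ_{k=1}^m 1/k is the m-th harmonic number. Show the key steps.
lim = ln(26/5)

Euler-Maclaurin gives H_m = ln m + γ + 1/(2m) + O(1/m^2). The γ and O(1/m) terms cancel in the difference:
  H_{26n} − H_{5n} = ln(26n) − ln(5n) + O(1/n) = ln(26/5) + O(1/n).
Hence the limit is ln(26/5).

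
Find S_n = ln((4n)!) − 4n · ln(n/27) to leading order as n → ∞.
S_n ~ 4n · (ln 108 − 1) + O(ln n)

Stirling: ln((4n)!) = 4n ln(4n) − 4n + O(ln n).
  S_n = 4n ln(4n) − 4n − 4n ln(n/27) + O(ln n)
      = 4n ln(4n) − 4n ln n + 4n ln 27 − 4n + O(ln n)
      = 4n ln 4 + 4n ln 27 − 4n + O(ln n)
      = 4n (ln 108 − 1) + O(ln n).
Numerically ln(108) − 1 ≈ 3.6821.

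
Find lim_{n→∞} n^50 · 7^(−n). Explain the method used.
lim = 0

Exponentials with base > 1 dominate every fixed polynomial: for any fixed c, n^c / 7^n → 0 as n → ∞ (e.g. by the ratio test, or by writing 7^n = e^(n ln 7) and noting e^(n ln 7) / n^c → ∞). Hence n^50 · 7^(−n) = n^50 / 7^n → 0.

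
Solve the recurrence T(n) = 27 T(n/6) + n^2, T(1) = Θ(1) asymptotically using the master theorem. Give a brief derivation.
T(n) = Θ(n^2)

log_6 27 ≈ 1.839. f(n) = n^2 dominates n^(log_6 27) since 2 > 1.839, and the regularity condition a·f(n/b) = 27·(n/6)^2 = (27/36)·n^2 ≤ c·f(n) holds with c = 27/36 ≈ 0.75 < 1. So this is Case 3: T(n) = Θ(f(n)) = Θ(n^2).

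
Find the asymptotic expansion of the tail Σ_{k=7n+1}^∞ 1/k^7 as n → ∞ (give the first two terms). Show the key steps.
Σ_{k>7n} 1/k^7 = 1/(6 · (7n)^6) − 1/(2 · (7n)^7) + O(1/(7n)^8)

Compare to the integral: ∫_{7n}^∞ x^(−7) dx = [−x^(−6)/6]_{7n}^∞ = 1/((7−1)·(7n)^6). The Euler-Maclaurin correction adds −f(7n)/2 = −1/(2·(7n)^7). Euler-Maclaurin then gives
  Σ_{k>7n} 1/k^7 = ∫_{7n}^∞ dx/x^7 − 1/(2·(7n)^7) + O(1/(7n)^8).
(Equivalently this is ζ(7) − Σ_{k≤7n} 1/k^7.)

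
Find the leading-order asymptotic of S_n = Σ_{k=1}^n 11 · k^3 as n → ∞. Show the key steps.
S_n ~ 11 · n^4 / 4

By integral comparison (Euler-Maclaurin), Σ_{k=1}^n 11 · k^3 = 11 · ∫_0^n x^3 dx + O(n^3) = 11 · n^4/4 + O(n^3). (Equivalently, Faulhaber's formula gives the same leading term.)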